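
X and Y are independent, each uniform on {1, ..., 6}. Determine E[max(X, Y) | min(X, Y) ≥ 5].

Outcomes with min(X, Y) ≥ 5: (5,5), (5,6), (6,5), (6,6), each with probability 1/36.
E[max(X, Y) | min(X, Y) ≥ 5] = (5 + 6 + 6 + 6) / 4 = 23/4.

23/4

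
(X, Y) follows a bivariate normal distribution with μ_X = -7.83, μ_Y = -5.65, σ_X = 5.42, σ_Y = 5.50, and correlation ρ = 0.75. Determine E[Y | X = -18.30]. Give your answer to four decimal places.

-13.6184

E[Y | X=x] = μ_Y + ρ(σ_Y/σ_X)(x − μ_X) for jointly normal variables.
E[Y | X=-18.30] = -5.65 + (0.75)·(5.50/5.42)·(-18.30 − (-7.83)) = -5.65 + (0.76107)·(-10.47) = -13.6184.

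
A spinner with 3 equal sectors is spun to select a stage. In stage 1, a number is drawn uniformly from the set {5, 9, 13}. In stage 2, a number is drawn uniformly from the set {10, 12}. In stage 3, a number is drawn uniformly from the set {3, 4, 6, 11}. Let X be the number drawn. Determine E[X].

E[X | stage 1] = (5+9+13)/3 = 9.
E[X | stage 2] = (10+12)/2 = 11.
E[X | stage 3] = (3+4+6+11)/4 = 6.
E[X] = (1/3)·(9) + (1/3)·(11) + (1/3)·(6) = 26/3.

26/3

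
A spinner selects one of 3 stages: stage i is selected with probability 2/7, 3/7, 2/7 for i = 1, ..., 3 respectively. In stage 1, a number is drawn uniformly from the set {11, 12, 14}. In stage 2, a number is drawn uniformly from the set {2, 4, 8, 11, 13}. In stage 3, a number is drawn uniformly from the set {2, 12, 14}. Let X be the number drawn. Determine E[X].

E[X | stage 1] = (11+12+14)/3 = 37/3.
E[X | stage 2] = (2+4+8+11+13)/5 = 38/5.
E[X | stage 3] = (2+12+14)/3 = 28/3.
E[X] = (2/7)·(37/3) + (3/7)·(38/5) + (2/7)·(28/3) = 992/105.

992/105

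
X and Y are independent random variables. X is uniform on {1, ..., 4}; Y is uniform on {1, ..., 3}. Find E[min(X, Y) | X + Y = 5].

5/3

Outcomes with X + Y = 5: (2,3), (3,2), (4,1), each with probability 1/12.
E[min(X, Y) | X + Y = 5] = (2 + 2 + 1) / 3 = 5/3.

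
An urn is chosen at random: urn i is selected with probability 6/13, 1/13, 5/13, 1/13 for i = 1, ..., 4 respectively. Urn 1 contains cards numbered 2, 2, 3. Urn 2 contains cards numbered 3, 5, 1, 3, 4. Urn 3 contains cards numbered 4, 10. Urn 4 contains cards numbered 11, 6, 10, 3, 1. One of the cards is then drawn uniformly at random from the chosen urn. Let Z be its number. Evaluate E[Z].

E[Z | urn 1] = (2+2+3)/3 = 7/3.
E[Z | urn 2] = (3+5+1+3+4)/5 = 16/5.
E[Z | urn 3] = (4+10)/2 = 7.
E[Z | urn 4] = (11+6+10+3+1)/5 = 31/5.
By the law of total expectation,
E[Z] = (6/13)·(7/3) + (1/13)·(16/5) + (5/13)·(7) + (1/13)·(31/5) = 292/65.

292/65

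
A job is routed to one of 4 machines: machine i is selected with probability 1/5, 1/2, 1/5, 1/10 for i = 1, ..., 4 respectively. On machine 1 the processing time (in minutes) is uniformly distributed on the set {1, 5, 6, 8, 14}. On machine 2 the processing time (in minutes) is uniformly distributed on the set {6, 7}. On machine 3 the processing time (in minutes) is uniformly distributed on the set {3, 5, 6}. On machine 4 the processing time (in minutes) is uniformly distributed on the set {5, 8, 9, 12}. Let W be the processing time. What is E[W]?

E[W | machine 1] = (1+5+6+8+14)/5 = 34/5.
E[W | machine 2] = (6+7)/2 = 13/2.
E[W | machine 3] = (3+5+6)/3 = 14/3.
E[W | machine 4] = (5+8+9+12)/4 = 17/2.
E[W] = (1/5)·(34/5) + (1/2)·(13/2) + (1/5)·(14/3) + (1/10)·(17/2) = 959/150.

959/150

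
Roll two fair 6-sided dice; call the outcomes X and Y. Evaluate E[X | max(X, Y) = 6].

51/11

P(max(X, Y) = 6) = 11/36.
Summing X·P(x,y) over outcomes with max(X, Y) = 6 gives 17/12.
E[X | max(X, Y) = 6] = (17/12) / (11/36) = 51/11.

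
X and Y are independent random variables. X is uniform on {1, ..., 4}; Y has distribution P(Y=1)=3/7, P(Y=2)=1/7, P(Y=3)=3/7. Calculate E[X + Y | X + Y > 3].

36/7

P(X + Y > 3) = 3/4.
Summing (X+Y)·P(x,y) over outcomes with X + Y > 3 gives 27/7.
E[X + Y | X + Y > 3] = (27/7) / (3/4) = 36/7.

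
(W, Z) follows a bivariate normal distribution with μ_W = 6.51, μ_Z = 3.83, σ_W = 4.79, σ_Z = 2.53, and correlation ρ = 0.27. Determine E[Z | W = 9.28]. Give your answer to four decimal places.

For a bivariate normal, E[Z | W=x] = μ_Z + ρ·(σ_Z/σ_W)·(x − μ_W).
E[Z | W=9.28] = 3.83 + (0.27)·(2.53/4.79)·(9.28 − (6.51)) = 3.83 + (0.14261)·(2.77) = 4.2250.

4.2250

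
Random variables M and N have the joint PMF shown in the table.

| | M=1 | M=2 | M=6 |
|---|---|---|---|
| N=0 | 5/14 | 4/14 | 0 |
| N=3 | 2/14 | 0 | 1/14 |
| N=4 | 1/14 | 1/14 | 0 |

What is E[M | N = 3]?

P(N = 3) = 3/14.
Σ M·P over the event = 1·(2/14) + 6·(1/14) = 4/7.
E[M | N = 3] = (4/7) / (3/14) = 8/3.

8/3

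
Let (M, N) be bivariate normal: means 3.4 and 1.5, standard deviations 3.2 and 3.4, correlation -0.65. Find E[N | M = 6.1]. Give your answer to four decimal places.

-0.3647

E[N | M=x] = μ_N + ρ(σ_N/σ_M)(x − μ_M) for jointly normal variables.
E[N | M=6.1] = 1.5 + (-0.65)·(3.4/3.2)·(6.1 − (3.4)) = 1.5 + (-0.69063)·(2.7) = -0.3647.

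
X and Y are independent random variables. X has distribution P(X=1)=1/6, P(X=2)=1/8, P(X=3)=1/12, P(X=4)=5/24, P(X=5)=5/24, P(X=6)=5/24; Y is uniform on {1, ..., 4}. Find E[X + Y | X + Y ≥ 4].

P(X + Y ≥ 4) = 85/96.
Summing (X+Y)·P(x,y) over outcomes with X + Y ≥ 4 gives 575/96.
E[X + Y | X + Y ≥ 4] = (575/96) / (85/96) = 115/17.

115/17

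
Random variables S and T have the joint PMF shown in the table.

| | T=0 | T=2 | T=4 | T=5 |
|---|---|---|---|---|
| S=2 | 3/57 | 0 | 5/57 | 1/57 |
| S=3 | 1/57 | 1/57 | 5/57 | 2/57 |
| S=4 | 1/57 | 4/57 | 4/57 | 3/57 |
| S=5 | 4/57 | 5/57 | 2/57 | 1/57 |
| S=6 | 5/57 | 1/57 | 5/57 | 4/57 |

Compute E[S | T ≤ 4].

P(T ≤ 4) = 46/57.
Summing S·P(S=x,T=y) over the conditioning event gives 194/57.
E[S | T ≤ 4] = (194/57) / (46/57) = 97/23.

97/23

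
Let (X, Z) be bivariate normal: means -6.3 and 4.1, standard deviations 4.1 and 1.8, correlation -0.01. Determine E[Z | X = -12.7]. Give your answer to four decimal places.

4.1281

E[Z | X=x] = μ_Z + ρ(σ_Z/σ_X)(x − μ_X) for jointly normal variables.
E[Z | X=-12.7] = 4.1 + (-0.01)·(1.8/4.1)·(-12.7 − (-6.3)) = 4.1 + (-0.0043902)·(-6.4) = 4.1281.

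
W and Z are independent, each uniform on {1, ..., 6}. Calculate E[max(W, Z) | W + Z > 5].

P(W + Z > 5) = 13/18.
Summing max(W,Z)·P(x,y) over outcomes with W + Z > 5 gives 67/18.
E[max(W, Z) | W + Z > 5] = (67/18) / (13/18) = 67/13.

67/13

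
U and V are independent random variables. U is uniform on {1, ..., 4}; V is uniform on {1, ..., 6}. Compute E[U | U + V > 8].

Outcomes with U + V > 8: (3,6), (4,5), (4,6), each with probability 1/24.
E[U | U + V > 8] = (3 + 4 + 4) / 3 = 11/3.

11/3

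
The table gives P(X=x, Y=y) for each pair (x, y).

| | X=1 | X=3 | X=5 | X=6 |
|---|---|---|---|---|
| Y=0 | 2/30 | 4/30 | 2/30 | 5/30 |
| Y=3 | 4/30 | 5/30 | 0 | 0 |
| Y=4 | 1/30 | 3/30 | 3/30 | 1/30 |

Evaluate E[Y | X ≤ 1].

16/7

P(X ≤ 1) = 7/30.
Σ Y·P over the event = 0·(2/30) + 3·(4/30) + 4·(1/30) = 8/15.
E[Y | X ≤ 1] = (8/15) / (7/30) = 16/7.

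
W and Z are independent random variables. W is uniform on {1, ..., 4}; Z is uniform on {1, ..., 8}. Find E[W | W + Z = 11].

7/2

Outcomes with W + Z = 11: (3,8), (4,7), each with probability 1/32.
E[W | W + Z = 11] = (3 + 4) / 2 = 7/2.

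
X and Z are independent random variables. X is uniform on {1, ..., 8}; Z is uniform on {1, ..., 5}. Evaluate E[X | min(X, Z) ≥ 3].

P(min(X, Z) ≥ 3) = 9/20.
Summing X·P(x,y) over outcomes with min(X, Z) ≥ 3 gives 99/40.
E[X | min(X, Z) ≥ 3] = (99/40) / (9/20) = 11/2.

11/2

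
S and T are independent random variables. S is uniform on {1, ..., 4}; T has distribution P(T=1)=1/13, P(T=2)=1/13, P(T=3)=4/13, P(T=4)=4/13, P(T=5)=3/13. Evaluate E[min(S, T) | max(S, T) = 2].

P(max(S, T) = 2) = 3/52.
Summing min(S,T)·P(x,y) over outcomes with max(S, T) = 2 gives 1/13.
E[min(S, T) | max(S, T) = 2] = (1/13) / (3/52) = 4/3.

4/3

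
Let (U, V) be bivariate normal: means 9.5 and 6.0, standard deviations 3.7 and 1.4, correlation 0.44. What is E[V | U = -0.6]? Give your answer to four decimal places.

4.3185

The regression of V on U has slope ρ·σ_V/σ_U and passes through (μ_U, μ_V).
E[V | U=-0.6] = 6.0 + (0.44)·(1.4/3.7)·(-0.6 − (9.5)) = 6.0 + (0.16649)·(-10.1) = 4.3185.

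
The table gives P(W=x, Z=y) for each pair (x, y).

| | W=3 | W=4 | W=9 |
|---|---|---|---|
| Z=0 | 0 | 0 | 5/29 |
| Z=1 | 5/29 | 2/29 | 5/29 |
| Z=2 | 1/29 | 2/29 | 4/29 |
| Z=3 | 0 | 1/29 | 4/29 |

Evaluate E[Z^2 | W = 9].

19/6

P(W = 9) = 18/29.
Σ Z^2·P over the event = 0·(5/29) + 1·(5/29) + 4·(4/29) + 9·(4/29) = 57/29.
E[Z^2 | W = 9] = (57/29) / (18/29) = 19/6.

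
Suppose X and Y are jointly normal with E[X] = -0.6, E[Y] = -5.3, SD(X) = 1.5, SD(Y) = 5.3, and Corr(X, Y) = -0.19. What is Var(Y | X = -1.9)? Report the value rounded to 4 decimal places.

For a bivariate normal, Var(Y | X=x) = σ_Y²(1 − ρ²).
Var(Y | X=-1.9) = (5.3)²·(1 − (-0.19)²) = 28.09·0.9639 = 27.0760.

27.0760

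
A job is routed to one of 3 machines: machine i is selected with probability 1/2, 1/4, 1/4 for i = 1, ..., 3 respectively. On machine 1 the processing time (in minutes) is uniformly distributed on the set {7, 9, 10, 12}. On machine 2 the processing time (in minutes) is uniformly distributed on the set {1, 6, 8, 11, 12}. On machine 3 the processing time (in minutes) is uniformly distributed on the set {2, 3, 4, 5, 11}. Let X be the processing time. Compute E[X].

79/10

E[X | machine 1] = (7+9+10+12)/4 = 19/2.
E[X | machine 2] = (1+6+8+11+12)/5 = 38/5.
E[X | machine 3] = (2+3+4+5+11)/5 = 5.
By the law of total expectation,
E[X] = (1/2)·(19/2) + (1/4)·(38/5) + (1/4)·(5) = 79/10.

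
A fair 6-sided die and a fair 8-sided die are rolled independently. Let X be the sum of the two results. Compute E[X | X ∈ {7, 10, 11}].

136/15

P(X ∈ {7, 10, 11}) = 5/16.
Σ over the event: 7·1/8 + 10·5/48 + 11·1/12 = 17/6.
E[X | X ∈ {7, 10, 11}] = (17/6) / (5/16) = 136/15.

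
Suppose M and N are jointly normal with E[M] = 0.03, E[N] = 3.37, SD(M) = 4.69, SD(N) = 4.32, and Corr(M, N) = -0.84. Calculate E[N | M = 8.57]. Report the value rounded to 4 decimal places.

The regression of N on M has slope ρ·σ_N/σ_M and passes through (μ_M, μ_N).
E[N | M=8.57] = 3.37 + (-0.84)·(4.32/4.69)·(8.57 − (0.03)) = 3.37 + (-0.77373)·(8.54) = -3.2377.

-3.2377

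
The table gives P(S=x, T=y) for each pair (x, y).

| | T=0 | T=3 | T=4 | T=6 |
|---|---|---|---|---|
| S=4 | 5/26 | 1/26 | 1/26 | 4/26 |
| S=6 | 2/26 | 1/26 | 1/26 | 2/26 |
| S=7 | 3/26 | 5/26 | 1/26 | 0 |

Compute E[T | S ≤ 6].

P(S ≤ 6) = 17/26.
Σ T·P over the event = 0·(5/26) + 3·(1/26) + 4·(1/26) + 6·(4/26) + 0·(2/26) + 3·(1/26) + 4·(1/26) + 6·(2/26) = 25/13.
E[T | S ≤ 6] = (25/13) / (17/26) = 50/17.

50/17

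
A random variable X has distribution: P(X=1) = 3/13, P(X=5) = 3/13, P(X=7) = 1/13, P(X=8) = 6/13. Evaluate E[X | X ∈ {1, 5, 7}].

25/7

P(X ∈ {1, 5, 7}) = 7/13.
Σ over the event: 1·3/13 + 5·3/13 + 7·1/13 = 25/13.
E[X | X ∈ {1, 5, 7}] = (25/13) / (7/13) = 25/7.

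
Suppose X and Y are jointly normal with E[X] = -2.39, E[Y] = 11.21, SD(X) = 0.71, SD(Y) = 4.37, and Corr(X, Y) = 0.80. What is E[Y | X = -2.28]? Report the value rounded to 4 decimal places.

11.7516

The regression of Y on X has slope ρ·σ_Y/σ_X and passes through (μ_X, μ_Y).
E[Y | X=-2.28] = 11.21 + (0.80)·(4.37/0.71)·(-2.28 − (-2.39)) = 11.21 + (4.9239)·(0.11) = 11.7516.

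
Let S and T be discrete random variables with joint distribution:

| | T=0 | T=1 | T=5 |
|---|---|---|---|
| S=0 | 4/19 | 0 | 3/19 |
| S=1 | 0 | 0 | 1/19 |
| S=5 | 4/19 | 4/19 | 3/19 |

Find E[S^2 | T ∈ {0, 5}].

176/15

P(T ∈ {0, 5}) = 15/19.
Σ S^2·P over the event = 0·(4/19) + 0·(3/19) + 1·(1/19) + 25·(4/19) + 25·(3/19) = 176/19.
E[S^2 | T ∈ {0, 5}] = (176/19) / (15/19) = 176/15.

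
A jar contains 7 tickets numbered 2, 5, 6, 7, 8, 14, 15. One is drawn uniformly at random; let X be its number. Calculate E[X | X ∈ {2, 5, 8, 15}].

15/2

P(X ∈ {2, 5, 8, 15}) = 4/7.
Σ over the event: 2·1/7 + 5·1/7 + 8·1/7 + 15·1/7 = 30/7.
E[X | X ∈ {2, 5, 8, 15}] = (30/7) / (4/7) = 15/2.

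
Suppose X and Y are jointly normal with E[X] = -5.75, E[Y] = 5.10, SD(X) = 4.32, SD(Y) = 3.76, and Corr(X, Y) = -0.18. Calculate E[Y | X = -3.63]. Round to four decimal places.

The regression of Y on X has slope ρ·σ_Y/σ_X and passes through (μ_X, μ_Y).
E[Y | X=-3.63] = 5.10 + (-0.18)·(3.76/4.32)·(-3.63 − (-5.75)) = 5.10 + (-0.15667)·(2.12) = 4.7679.

4.7679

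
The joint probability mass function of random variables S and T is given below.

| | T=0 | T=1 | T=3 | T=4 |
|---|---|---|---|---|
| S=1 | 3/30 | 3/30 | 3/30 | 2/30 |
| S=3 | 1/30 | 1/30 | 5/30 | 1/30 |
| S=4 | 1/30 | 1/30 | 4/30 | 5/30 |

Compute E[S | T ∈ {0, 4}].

P(T ∈ {0, 4}) = 13/30.
Σ S·P over the event = 1·(3/30) + 1·(2/30) + 3·(1/30) + 3·(1/30) + 4·(1/30) + 4·(5/30) = 7/6.
E[S | T ∈ {0, 4}] = (7/6) / (13/30) = 35/13.

35/13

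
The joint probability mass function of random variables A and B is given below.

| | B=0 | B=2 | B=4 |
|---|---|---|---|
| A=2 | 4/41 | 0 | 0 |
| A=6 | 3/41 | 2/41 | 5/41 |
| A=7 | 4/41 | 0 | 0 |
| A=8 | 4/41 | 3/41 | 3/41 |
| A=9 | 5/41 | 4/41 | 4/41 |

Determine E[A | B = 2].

8

P(B = 2) = 9/41.
Σ A·P over the event = 6·(2/41) + 8·(3/41) + 9·(4/41) = 72/41.
E[A | B = 2] = (72/41) / (9/41) = 8.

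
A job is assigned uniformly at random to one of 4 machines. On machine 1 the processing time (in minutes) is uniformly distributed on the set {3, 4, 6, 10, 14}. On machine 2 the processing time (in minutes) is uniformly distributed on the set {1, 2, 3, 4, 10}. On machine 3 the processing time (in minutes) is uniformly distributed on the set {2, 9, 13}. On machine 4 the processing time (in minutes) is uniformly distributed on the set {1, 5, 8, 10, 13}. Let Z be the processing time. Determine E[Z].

67/10

E[Z | machine 1] = (3+4+6+10+14)/5 = 37/5.
E[Z | machine 2] = (1+2+3+4+10)/5 = 4.
E[Z | machine 3] = (2+9+13)/3 = 8.
E[Z | machine 4] = (1+5+8+10+13)/5 = 37/5.
By the law of total expectation,
E[Z] = (1/4)·(37/5) + (1/4)·(4) + (1/4)·(8) + (1/4)·(37/5) = 67/10.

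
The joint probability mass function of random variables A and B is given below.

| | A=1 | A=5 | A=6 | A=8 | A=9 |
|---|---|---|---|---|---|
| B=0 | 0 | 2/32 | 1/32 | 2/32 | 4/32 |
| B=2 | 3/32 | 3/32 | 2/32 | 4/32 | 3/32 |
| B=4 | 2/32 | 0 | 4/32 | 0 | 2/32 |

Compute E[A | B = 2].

89/15

P(B = 2) = 15/32.
Σ A·P over the event = 1·(3/32) + 5·(3/32) + 6·(2/32) + 8·(4/32) + 9·(3/32) = 89/32.
E[A | B = 2] = (89/32) / (15/32) = 89/15.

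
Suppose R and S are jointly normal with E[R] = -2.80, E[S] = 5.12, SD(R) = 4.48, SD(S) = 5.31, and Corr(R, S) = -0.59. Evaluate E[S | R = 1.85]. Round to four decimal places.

1.8682

For a bivariate normal, E[S | R=x] = μ_S + ρ·(σ_S/σ_R)·(x − μ_R).
E[S | R=1.85] = 5.12 + (-0.59)·(5.31/4.48)·(1.85 − (-2.80)) = 5.12 + (-0.69931)·(4.65) = 1.8682.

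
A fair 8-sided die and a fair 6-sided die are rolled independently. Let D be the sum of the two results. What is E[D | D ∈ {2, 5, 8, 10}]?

15/2

P(D ∈ {2, 5, 8, 10}) = 1/3.
Σ over the event: 2·1/48 + 5·1/12 + 8·1/8 + 10·5/48 = 5/2.
E[D | D ∈ {2, 5, 8, 10}] = (5/2) / (1/3) = 15/2.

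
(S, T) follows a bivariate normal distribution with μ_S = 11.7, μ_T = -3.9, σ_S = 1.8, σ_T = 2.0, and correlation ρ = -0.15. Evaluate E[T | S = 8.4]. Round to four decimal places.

The regression of T on S has slope ρ·σ_T/σ_S and passes through (μ_S, μ_T).
E[T | S=8.4] = -3.9 + (-0.15)·(2.0/1.8)·(8.4 − (11.7)) = -3.9 + (-0.16667)·(-3.3) = -3.3500.

-3.3500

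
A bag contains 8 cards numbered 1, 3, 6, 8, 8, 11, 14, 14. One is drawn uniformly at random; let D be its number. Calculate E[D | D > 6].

11

P(D > 6) = 5/8.
Σ over the event: 8·1/4 + 11·1/8 + 14·1/4 = 55/8.
E[D | D > 6] = (55/8) / (5/8) = 11.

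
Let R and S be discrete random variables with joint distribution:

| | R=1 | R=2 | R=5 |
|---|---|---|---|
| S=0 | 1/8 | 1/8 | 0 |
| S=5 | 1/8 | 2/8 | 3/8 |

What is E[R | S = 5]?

10/3

P(S = 5) = 3/4.
Σ R·P over the event = 1·(1/8) + 2·(2/8) + 5·(3/8) = 5/2.
E[R | S = 5] = (5/2) / (3/4) = 10/3.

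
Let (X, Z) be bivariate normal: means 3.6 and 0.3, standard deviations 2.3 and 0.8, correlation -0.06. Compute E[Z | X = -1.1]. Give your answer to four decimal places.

0.3981

The regression of Z on X has slope ρ·σ_Z/σ_X and passes through (μ_X, μ_Z).
E[Z | X=-1.1] = 0.3 + (-0.06)·(0.8/2.3)·(-1.1 − (3.6)) = 0.3 + (-0.02087)·(-4.7) = 0.3981.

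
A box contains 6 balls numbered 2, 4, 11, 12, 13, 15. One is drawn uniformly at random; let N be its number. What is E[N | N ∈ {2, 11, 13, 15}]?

P(N ∈ {2, 11, 13, 15}) = 2/3.
Σ over the event: 2·1/6 + 11·1/6 + 13·1/6 + 15·1/6 = 41/6.
E[N | N ∈ {2, 11, 13, 15}] = (41/6) / (2/3) = 41/4.

41/4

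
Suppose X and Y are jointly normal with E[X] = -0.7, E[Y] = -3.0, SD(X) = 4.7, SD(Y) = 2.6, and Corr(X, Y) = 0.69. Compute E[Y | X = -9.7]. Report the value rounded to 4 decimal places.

E[Y | X=x] = μ_Y + ρ(σ_Y/σ_X)(x − μ_X) for jointly normal variables.
E[Y | X=-9.7] = -3.0 + (0.69)·(2.6/4.7)·(-9.7 − (-0.7)) = -3.0 + (0.3817)·(-9) = -6.4353.

-6.4353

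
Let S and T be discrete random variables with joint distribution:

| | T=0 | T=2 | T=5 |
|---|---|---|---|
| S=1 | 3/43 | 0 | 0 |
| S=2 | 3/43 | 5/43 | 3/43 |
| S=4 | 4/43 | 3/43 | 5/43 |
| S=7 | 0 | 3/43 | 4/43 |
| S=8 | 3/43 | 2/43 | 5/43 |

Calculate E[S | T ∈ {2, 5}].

51/10

P(T ∈ {2, 5}) = 30/43.
Σ S·P over the event = 2·(5/43) + 2·(3/43) + 4·(3/43) + 4·(5/43) + 7·(3/43) + 7·(4/43) + 8·(2/43) + 8·(5/43) = 153/43.
E[S | T ∈ {2, 5}] = (153/43) / (30/43) = 51/10.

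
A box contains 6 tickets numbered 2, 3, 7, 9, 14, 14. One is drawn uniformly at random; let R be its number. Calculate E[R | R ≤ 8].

P(R ≤ 8) = 1/2.
Σ over the event: 2·1/6 + 3·1/6 + 7·1/6 = 2.
E[R | R ≤ 8] = (2) / (1/2) = 4.

4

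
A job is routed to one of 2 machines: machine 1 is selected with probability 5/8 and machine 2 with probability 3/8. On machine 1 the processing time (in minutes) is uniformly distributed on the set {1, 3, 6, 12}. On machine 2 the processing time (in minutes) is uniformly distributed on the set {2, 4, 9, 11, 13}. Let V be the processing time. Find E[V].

509/80

E[V | machine 1] = (1+3+6+12)/4 = 11/2.
E[V | machine 2] = (2+4+9+11+13)/5 = 39/5.
E[V] = (5/8)·(11/2) + (3/8)·(39/5) = 509/80.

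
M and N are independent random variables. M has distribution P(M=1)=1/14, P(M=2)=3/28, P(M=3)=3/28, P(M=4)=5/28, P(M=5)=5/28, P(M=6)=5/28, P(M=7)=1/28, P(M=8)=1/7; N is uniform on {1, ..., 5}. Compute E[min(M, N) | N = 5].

4

P(N = 5) = 1/5.
Summing min(M,N)·P(x,y) over outcomes with N = 5 gives 4/5.
E[min(M, N) | N = 5] = (4/5) / (1/5) = 4.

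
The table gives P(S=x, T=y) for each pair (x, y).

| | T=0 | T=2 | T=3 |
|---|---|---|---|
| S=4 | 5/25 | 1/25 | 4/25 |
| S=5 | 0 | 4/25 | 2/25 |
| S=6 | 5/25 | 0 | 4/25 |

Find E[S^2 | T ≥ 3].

129/5

P(T ≥ 3) = 2/5.
Σ S^2·P over the event = 16·(4/25) + 25·(2/25) + 36·(4/25) = 258/25.
E[S^2 | T ≥ 3] = (258/25) / (2/5) = 129/5.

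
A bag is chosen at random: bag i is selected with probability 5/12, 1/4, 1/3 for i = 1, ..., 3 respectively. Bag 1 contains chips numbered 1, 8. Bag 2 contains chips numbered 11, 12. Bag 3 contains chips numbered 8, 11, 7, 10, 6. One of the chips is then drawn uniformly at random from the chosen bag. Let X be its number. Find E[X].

151/20

E[X | bag 1] = (1+8)/2 = 9/2.
E[X | bag 2] = (11+12)/2 = 23/2.
E[X | bag 3] = (8+11+7+10+6)/5 = 42/5.
By the law of total expectation,
E[X] = (5/12)·(9/2) + (1/4)·(23/2) + (1/3)·(42/5) = 151/20.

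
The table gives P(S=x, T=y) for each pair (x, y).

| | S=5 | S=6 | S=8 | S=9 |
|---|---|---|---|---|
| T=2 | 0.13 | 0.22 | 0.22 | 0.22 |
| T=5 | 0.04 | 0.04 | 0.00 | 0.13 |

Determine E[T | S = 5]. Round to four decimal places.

2.7059

P(S = 5) = 0.17.
Summing T·P(S=x,T=y) over the conditioning event gives 0.46.
E[T | S = 5] = (0.46) / (0.17) = 2.7059.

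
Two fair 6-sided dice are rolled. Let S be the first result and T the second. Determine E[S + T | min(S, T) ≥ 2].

P(min(S, T) ≥ 2) = 25/36.
Summing (S+T)·P(x,y) over outcomes with min(S, T) ≥ 2 gives 50/9.
E[S + T | min(S, T) ≥ 2] = (50/9) / (25/36) = 8.

8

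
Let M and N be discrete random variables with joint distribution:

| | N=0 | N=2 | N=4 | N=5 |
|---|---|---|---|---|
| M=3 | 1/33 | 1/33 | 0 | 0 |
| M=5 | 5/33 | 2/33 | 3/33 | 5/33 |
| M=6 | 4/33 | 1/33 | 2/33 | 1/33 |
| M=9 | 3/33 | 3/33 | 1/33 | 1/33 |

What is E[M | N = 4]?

P(N = 4) = 2/11.
Σ M·P over the event = 5·(3/33) + 6·(2/33) + 9·(1/33) = 12/11.
E[M | N = 4] = (12/11) / (2/11) = 6.

6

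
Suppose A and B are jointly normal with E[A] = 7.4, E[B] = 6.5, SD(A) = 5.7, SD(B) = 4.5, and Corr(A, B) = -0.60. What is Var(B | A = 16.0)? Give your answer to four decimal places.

12.9600

The conditional variance in a bivariate normal is σ_B²(1 − ρ²), independent of x.
Var(B | A=16.0) = (4.5)²·(1 − (-0.60)²) = 20.25·0.64 = 12.9600.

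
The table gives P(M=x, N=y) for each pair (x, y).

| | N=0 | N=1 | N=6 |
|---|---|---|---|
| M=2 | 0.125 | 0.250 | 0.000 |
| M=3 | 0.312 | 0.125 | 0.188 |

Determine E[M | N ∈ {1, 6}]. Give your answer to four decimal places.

P(N ∈ {1, 6}) = 0.563.
Summing M·P(M=x,N=y) over the conditioning event gives 1.439.
E[M | N ∈ {1, 6}] = (1.439) / (0.563) = 2.5560.

2.5560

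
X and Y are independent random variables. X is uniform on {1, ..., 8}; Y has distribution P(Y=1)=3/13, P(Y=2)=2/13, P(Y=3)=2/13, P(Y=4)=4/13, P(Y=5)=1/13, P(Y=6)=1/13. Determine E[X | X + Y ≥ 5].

P(X + Y ≥ 5) = 89/104.
Summing X·P(x,y) over outcomes with X + Y ≥ 5 gives 17/4.
E[X | X + Y ≥ 5] = (17/4) / (89/104) = 442/89.

442/89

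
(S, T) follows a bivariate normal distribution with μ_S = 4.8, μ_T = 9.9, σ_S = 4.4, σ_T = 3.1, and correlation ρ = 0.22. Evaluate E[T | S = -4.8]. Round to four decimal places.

8.4120

E[T | S=x] = μ_T + ρ(σ_T/σ_S)(x − μ_S) for jointly normal variables.
E[T | S=-4.8] = 9.9 + (0.22)·(3.1/4.4)·(-4.8 − (4.8)) = 9.9 + (0.155)·(-9.6) = 8.4120.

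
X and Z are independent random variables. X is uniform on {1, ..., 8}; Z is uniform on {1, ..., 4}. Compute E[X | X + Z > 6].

P(X + Z > 6) = 9/16.
Summing X·P(x,y) over outcomes with X + Z > 6 gives 55/16.
E[X | X + Z > 6] = (55/16) / (9/16) = 55/9.

55/9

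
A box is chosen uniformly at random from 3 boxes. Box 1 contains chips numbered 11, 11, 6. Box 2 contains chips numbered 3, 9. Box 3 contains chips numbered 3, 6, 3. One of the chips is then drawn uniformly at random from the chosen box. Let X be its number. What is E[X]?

E[X | box 1] = (11+11+6)/3 = 28/3.
E[X | box 2] = (3+9)/2 = 6.
E[X | box 3] = (3+6+3)/3 = 4.
E[X] = (1/3)·(28/3) + (1/3)·(6) + (1/3)·(4) = 58/9.

58/9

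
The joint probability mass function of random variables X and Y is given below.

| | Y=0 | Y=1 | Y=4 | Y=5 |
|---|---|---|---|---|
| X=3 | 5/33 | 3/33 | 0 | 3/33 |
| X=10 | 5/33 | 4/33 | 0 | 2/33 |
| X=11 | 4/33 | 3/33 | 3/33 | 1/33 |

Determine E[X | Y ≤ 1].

P(Y ≤ 1) = 8/11.
Σ X·P over the event = 3·(5/33) + 3·(3/33) + 10·(5/33) + 10·(4/33) + 11·(4/33) + 11·(3/33) = 191/33.
E[X | Y ≤ 1] = (191/33) / (8/11) = 191/24.

191/24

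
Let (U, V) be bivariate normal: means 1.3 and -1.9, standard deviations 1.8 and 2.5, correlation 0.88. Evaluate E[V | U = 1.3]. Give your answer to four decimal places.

E[V | U=x] = μ_V + ρ(σ_V/σ_U)(x − μ_U) for jointly normal variables.
E[V | U=1.3] = -1.9 + (0.88)·(2.5/1.8)·(1.3 − (1.3)) = -1.9 + (1.2222)·(0) = -1.9000.

-1.9000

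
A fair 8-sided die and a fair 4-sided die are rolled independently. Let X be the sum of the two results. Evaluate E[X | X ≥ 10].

P(X ≥ 10) = 3/16.
Σ over the event: 10·3/32 + 11·1/16 + 12·1/32 = 2.
E[X | X ≥ 10] = (2) / (3/16) = 32/3.

32/3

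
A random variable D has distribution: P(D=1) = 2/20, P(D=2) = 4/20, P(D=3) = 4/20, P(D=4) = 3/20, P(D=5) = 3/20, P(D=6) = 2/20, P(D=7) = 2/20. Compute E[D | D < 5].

P(D < 5) = 13/20.
Σ over the event: 1·1/10 + 2·1/5 + 3·1/5 + 4·3/20 = 17/10.
E[D | D < 5] = (17/10) / (13/20) = 34/13.

34/13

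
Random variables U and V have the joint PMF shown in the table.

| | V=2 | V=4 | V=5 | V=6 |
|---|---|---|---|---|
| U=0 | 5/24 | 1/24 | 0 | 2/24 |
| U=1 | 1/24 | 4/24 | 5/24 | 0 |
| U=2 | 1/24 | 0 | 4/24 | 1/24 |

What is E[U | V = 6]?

P(V = 6) = 1/8.
Σ U·P over the event = 0·(2/24) + 2·(1/24) = 1/12.
E[U | V = 6] = (1/12) / (1/8) = 2/3.

2/3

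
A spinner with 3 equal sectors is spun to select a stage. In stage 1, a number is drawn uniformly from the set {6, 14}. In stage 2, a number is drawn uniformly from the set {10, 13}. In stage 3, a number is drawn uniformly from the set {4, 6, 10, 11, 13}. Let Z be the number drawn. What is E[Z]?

E[Z | stage 1] = (6+14)/2 = 10.
E[Z | stage 2] = (10+13)/2 = 23/2.
E[Z | stage 3] = (4+6+10+11+13)/5 = 44/5.
E[Z] = (1/3)·(10) + (1/3)·(23/2) + (1/3)·(44/5) = 101/10.

101/10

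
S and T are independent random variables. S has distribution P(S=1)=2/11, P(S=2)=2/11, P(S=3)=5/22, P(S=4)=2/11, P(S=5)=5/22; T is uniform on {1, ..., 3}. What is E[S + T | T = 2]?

P(T = 2) = 1/3.
Summing (S+T)·P(x,y) over outcomes with T = 2 gives 56/33.
E[S + T | T = 2] = (56/33) / (1/3) = 56/11.

56/11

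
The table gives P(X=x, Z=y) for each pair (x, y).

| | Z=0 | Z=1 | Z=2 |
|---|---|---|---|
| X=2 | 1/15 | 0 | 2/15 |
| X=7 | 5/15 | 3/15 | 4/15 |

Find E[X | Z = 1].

P(Z = 1) = 1/5.
Σ X·P over the event = 7·(3/15) = 7/5.
E[X | Z = 1] = (7/5) / (1/5) = 7.

7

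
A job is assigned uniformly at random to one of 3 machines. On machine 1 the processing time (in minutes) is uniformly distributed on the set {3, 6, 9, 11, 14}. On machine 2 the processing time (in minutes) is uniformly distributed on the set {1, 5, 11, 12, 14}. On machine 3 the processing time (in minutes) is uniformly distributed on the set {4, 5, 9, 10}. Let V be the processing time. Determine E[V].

121/15

E[V | machine 1] = (3+6+9+11+14)/5 = 43/5.
E[V | machine 2] = (1+5+11+12+14)/5 = 43/5.
E[V | machine 3] = (4+5+9+10)/4 = 7.
E[V] = (1/3)·(43/5) + (1/3)·(43/5) + (1/3)·(7) = 121/15.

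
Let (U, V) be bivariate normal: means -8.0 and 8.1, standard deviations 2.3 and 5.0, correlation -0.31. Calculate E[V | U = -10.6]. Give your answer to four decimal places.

9.8522

E[V | U=x] = μ_V + ρ(σ_V/σ_U)(x − μ_U) for jointly normal variables.
E[V | U=-10.6] = 8.1 + (-0.31)·(5.0/2.3)·(-10.6 − (-8.0)) = 8.1 + (-0.67391)·(-2.6) = 9.8522.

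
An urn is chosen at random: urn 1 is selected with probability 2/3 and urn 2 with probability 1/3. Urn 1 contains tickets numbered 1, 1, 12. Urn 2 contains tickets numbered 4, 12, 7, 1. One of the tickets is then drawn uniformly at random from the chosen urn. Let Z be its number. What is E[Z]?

46/9

E[Z | urn 1] = (1+1+12)/3 = 14/3.
E[Z | urn 2] = (4+12+7+1)/4 = 6.
By the law of total expectation,
E[Z] = (2/3)·(14/3) + (1/3)·(6) = 46/9.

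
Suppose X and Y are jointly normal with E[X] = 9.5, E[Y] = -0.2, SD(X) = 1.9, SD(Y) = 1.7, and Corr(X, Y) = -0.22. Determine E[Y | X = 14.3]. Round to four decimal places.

The regression of Y on X has slope ρ·σ_Y/σ_X and passes through (μ_X, μ_Y).
E[Y | X=14.3] = -0.2 + (-0.22)·(1.7/1.9)·(14.3 − (9.5)) = -0.2 + (-0.19684)·(4.8) = -1.1448.

-1.1448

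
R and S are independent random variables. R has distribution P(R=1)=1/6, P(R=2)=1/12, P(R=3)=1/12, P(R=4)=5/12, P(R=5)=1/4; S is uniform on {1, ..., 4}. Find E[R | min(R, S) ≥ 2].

4

P(min(R, S) ≥ 2) = 5/8.
Summing R·P(x,y) over outcomes with min(R, S) ≥ 2 gives 5/2.
E[R | min(R, S) ≥ 2] = (5/2) / (5/8) = 4.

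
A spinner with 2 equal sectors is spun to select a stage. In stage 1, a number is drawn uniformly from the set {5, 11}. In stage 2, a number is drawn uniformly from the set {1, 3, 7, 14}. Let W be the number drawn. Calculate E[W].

E[W | stage 1] = (5+11)/2 = 8.
E[W | stage 2] = (1+3+7+14)/4 = 25/4.
By the law of total expectation,
E[W] = (1/2)·(8) + (1/2)·(25/4) = 57/8.

57/8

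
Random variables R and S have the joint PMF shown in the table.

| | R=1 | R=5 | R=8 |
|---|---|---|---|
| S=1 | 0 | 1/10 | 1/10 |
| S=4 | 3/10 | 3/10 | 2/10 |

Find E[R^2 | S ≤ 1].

P(S ≤ 1) = 1/5.
Σ R^2·P over the event = 25·(1/10) + 64·(1/10) = 89/10.
E[R^2 | S ≤ 1] = (89/10) / (1/5) = 89/2.

89/2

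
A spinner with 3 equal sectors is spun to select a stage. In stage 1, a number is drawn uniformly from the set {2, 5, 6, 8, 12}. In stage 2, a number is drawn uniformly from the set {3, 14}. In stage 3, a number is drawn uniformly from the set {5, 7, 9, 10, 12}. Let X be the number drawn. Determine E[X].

E[X | stage 1] = (2+5+6+8+12)/5 = 33/5.
E[X | stage 2] = (3+14)/2 = 17/2.
E[X | stage 3] = (5+7+9+10+12)/5 = 43/5.
By the law of total expectation,
E[X] = (1/3)·(33/5) + (1/3)·(17/2) + (1/3)·(43/5) = 79/10.

79/10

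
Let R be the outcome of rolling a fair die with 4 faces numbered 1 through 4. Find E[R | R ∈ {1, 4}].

P(R ∈ {1, 4}) = 1/2.
Σ over the event: 1·1/4 + 4·1/4 = 5/4.
E[R | R ∈ {1, 4}] = (5/4) / (1/2) = 5/2.

5/2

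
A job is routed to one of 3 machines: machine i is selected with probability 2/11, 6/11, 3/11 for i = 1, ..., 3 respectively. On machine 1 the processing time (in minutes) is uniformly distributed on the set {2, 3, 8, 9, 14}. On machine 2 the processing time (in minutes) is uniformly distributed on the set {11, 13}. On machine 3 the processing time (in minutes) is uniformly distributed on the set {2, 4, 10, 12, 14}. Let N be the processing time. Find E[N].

558/55

E[N | machine 1] = (2+3+8+9+14)/5 = 36/5.
E[N | machine 2] = (11+13)/2 = 12.
E[N | machine 3] = (2+4+10+12+14)/5 = 42/5.
E[N] = (2/11)·(36/5) + (6/11)·(12) + (3/11)·(42/5) = 558/55.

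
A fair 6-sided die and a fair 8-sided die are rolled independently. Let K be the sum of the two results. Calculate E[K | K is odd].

8

P(K is odd) = 1/2.
Σ over the event: 3·1/24 + 5·1/12 + 7·1/8 + 9·1/8 + 11·1/12 + 13·1/24 = 4.
E[K | K is odd] = (4) / (1/2) = 8.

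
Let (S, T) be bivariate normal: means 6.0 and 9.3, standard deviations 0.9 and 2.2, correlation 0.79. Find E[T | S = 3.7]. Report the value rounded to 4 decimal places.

4.8584

E[T | S=x] = μ_T + ρ(σ_T/σ_S)(x − μ_S) for jointly normal variables.
E[T | S=3.7] = 9.3 + (0.79)·(2.2/0.9)·(3.7 − (6.0)) = 9.3 + (1.93111)·(-2.3) = 4.8584.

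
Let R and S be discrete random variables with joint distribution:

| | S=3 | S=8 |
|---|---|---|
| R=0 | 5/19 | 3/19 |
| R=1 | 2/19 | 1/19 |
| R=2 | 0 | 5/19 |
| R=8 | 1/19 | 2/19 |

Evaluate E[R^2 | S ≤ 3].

P(S ≤ 3) = 8/19.
Σ R^2·P over the event = 0·(5/19) + 1·(2/19) + 64·(1/19) = 66/19.
E[R^2 | S ≤ 3] = (66/19) / (8/19) = 33/4.

33/4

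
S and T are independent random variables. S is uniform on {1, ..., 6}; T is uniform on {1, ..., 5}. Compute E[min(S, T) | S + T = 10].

9/2

Outcomes with S + T = 10: (5,5), (6,4), each with probability 1/30.
E[min(S, T) | S + T = 10] = (5 + 4) / 2 = 9/2.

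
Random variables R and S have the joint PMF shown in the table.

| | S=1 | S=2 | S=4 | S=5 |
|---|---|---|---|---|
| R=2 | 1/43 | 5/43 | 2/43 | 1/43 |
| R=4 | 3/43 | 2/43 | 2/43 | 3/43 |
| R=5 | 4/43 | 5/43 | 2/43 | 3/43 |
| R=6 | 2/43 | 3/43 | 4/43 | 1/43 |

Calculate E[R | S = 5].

P(S = 5) = 8/43.
Σ R·P over the event = 2·(1/43) + 4·(3/43) + 5·(3/43) + 6·(1/43) = 35/43.
E[R | S = 5] = (35/43) / (8/43) = 35/8.

35/8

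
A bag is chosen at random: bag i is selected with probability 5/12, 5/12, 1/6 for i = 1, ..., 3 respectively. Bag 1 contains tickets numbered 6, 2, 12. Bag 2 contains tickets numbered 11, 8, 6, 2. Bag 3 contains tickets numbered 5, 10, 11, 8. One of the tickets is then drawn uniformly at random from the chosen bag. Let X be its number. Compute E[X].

1009/144

E[X | bag 1] = (6+2+12)/3 = 20/3.
E[X | bag 2] = (11+8+6+2)/4 = 27/4.
E[X | bag 3] = (5+10+11+8)/4 = 17/2.
E[X] = (5/12)·(20/3) + (5/12)·(27/4) + (1/6)·(17/2) = 1009/144.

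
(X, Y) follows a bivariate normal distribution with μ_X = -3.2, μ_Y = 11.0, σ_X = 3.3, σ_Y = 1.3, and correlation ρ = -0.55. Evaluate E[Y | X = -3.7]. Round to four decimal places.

11.1083

The regression of Y on X has slope ρ·σ_Y/σ_X and passes through (μ_X, μ_Y).
E[Y | X=-3.7] = 11.0 + (-0.55)·(1.3/3.3)·(-3.7 − (-3.2)) = 11.0 + (-0.21667)·(-0.5) = 11.1083.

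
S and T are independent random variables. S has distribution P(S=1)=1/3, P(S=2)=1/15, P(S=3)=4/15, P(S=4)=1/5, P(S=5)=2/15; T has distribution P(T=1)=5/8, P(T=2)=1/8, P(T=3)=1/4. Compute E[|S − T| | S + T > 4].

P(S + T > 4) = 9/20.
Summing |S−T|·P(x,y) over outcomes with S + T > 4 gives 39/40.
E[|S − T| | S + T > 4] = (39/40) / (9/20) = 13/6.

13/6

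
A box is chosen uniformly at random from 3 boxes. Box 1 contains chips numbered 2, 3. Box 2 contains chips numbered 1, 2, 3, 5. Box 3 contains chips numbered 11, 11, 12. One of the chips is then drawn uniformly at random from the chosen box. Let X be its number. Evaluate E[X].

199/36

E[X | box 1] = (2+3)/2 = 5/2.
E[X | box 2] = (1+2+3+5)/4 = 11/4.
E[X | box 3] = (11+11+12)/3 = 34/3.
E[X] = (1/3)·(5/2) + (1/3)·(11/4) + (1/3)·(34/3) = 199/36.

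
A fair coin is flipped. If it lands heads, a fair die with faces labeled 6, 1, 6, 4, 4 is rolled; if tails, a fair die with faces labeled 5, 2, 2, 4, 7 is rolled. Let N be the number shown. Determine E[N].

E[N | heads] = (6+1+6+4+4)/5 = 21/5.
E[N | tails] = (5+2+2+4+7)/5 = 4.
By the law of total expectation,
E[N] = (1/2)·(21/5) + (1/2)·(4) = 41/10.

41/10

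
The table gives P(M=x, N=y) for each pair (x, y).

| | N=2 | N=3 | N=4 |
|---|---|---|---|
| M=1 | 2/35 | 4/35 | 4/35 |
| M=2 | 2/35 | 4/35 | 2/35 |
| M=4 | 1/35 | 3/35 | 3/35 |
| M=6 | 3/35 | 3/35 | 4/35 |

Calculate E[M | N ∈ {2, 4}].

P(N ∈ {2, 4}) = 3/5.
Σ M·P over the event = 1·(2/35) + 1·(4/35) + 2·(2/35) + 2·(2/35) + 4·(1/35) + 4·(3/35) + 6·(3/35) + 6·(4/35) = 72/35.
E[M | N ∈ {2, 4}] = (72/35) / (3/5) = 24/7.

24/7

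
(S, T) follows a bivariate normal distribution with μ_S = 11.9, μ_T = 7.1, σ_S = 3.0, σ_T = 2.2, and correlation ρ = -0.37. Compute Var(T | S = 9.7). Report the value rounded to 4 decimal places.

4.1774

For a bivariate normal, Var(T | S=x) = σ_T²(1 − ρ²).
Var(T | S=9.7) = (2.2)²·(1 − (-0.37)²) = 4.84·0.8631 = 4.1774.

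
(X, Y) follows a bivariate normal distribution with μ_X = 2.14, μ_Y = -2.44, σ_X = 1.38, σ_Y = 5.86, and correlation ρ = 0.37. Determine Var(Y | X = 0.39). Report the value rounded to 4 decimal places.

29.6385

Var(Y | X=x) = (1 − ρ²)·σ_Y².
Var(Y | X=0.39) = (5.86)²·(1 − (0.37)²) = 34.3396·0.8631 = 29.6385.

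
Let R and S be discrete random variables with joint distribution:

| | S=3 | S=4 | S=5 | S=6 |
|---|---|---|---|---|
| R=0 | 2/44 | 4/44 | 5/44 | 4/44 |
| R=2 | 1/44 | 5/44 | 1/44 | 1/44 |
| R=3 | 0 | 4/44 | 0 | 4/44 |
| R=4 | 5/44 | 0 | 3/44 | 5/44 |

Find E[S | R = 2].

17/4

P(R = 2) = 2/11.
Summing S·P(R=x,S=y) over the conditioning event gives 17/22.
E[S | R = 2] = (17/22) / (2/11) = 17/4.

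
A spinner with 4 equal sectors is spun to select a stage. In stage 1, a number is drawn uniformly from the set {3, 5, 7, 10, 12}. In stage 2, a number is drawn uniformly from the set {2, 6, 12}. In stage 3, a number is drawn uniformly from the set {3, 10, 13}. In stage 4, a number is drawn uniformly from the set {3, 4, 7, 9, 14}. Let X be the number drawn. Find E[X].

E[X | stage 1] = (3+5+7+10+12)/5 = 37/5.
E[X | stage 2] = (2+6+12)/3 = 20/3.
E[X | stage 3] = (3+10+13)/3 = 26/3.
E[X | stage 4] = (3+4+7+9+14)/5 = 37/5.
E[X] = (1/4)·(37/5) + (1/4)·(20/3) + (1/4)·(26/3) + (1/4)·(37/5) = 113/15.

113/15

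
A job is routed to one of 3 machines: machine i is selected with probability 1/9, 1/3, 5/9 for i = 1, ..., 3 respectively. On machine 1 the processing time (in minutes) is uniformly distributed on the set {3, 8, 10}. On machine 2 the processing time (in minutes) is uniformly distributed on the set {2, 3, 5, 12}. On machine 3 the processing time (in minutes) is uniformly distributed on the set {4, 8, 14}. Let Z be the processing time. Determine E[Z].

E[Z | machine 1] = (3+8+10)/3 = 7.
E[Z | machine 2] = (2+3+5+12)/4 = 11/2.
E[Z | machine 3] = (4+8+14)/3 = 26/3.
E[Z] = (1/9)·(7) + (1/3)·(11/2) + (5/9)·(26/3) = 401/54.

401/54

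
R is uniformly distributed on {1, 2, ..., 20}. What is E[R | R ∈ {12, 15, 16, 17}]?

P(R ∈ {12, 15, 16, 17}) = 1/5.
Σ over the event: 12·1/20 + 15·1/20 + 16·1/20 + 17·1/20 = 3.
E[R | R ∈ {12, 15, 16, 17}] = (3) / (1/5) = 15.

15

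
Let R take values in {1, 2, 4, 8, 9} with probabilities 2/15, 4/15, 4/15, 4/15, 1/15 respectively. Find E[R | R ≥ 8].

41/5

P(R ≥ 8) = 1/3.
Σ over the event: 8·4/15 + 9·1/15 = 41/15.
E[R | R ≥ 8] = (41/15) / (1/3) = 41/5.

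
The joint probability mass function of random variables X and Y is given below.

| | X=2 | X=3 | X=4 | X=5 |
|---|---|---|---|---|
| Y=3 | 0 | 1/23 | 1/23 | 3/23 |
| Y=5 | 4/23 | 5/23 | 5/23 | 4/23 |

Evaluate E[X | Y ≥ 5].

7/2

P(Y ≥ 5) = 18/23.
Summing X·P(X=x,Y=y) over the conditioning event gives 63/23.
E[X | Y ≥ 5] = (63/23) / (18/23) = 7/2.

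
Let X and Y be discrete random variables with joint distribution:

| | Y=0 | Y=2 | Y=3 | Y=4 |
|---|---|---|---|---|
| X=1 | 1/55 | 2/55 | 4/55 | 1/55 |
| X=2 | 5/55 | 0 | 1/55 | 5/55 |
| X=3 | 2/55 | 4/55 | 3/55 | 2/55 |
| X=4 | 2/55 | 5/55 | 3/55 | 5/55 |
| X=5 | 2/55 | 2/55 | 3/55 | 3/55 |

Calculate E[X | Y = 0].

P(Y = 0) = 12/55.
Summing X·P(X=x,Y=y) over the conditioning event gives 7/11.
E[X | Y = 0] = (7/11) / (12/55) = 35/12.

35/12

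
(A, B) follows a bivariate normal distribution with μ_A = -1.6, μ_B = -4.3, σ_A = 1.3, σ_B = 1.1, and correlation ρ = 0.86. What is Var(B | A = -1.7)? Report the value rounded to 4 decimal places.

Var(B | A=x) = (1 − ρ²)·σ_B².
Var(B | A=-1.7) = (1.1)²·(1 − (0.86)²) = 1.21·0.2604 = 0.3151.

0.3151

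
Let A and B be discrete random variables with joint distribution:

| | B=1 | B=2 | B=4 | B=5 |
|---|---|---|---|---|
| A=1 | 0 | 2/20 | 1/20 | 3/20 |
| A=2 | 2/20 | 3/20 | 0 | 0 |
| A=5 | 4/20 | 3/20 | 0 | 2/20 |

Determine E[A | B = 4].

P(B = 4) = 1/20.
Summing A·P(A=x,B=y) over the conditioning event gives 1/20.
E[A | B = 4] = (1/20) / (1/20) = 1.

1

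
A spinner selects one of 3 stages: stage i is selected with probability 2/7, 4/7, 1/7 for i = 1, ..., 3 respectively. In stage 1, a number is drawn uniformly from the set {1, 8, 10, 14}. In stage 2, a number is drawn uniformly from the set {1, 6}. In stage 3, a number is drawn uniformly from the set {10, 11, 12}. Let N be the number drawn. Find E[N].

E[N | stage 1] = (1+8+10+14)/4 = 33/4.
E[N | stage 2] = (1+6)/2 = 7/2.
E[N | stage 3] = (10+11+12)/3 = 11.
By the law of total expectation,
E[N] = (2/7)·(33/4) + (4/7)·(7/2) + (1/7)·(11) = 83/14.

83/14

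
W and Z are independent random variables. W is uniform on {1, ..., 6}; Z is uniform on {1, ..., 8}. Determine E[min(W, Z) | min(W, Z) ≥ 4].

71/15

P(min(W, Z) ≥ 4) = 5/16.
Summing min(W,Z)·P(x,y) over outcomes with min(W, Z) ≥ 4 gives 71/48.
E[min(W, Z) | min(W, Z) ≥ 4] = (71/48) / (5/16) = 71/15.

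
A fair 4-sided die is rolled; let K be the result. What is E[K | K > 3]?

Given K > 3, K is equally likely to be any of {4}.
E[K | K > 3] = (4) / 1 = 4.

4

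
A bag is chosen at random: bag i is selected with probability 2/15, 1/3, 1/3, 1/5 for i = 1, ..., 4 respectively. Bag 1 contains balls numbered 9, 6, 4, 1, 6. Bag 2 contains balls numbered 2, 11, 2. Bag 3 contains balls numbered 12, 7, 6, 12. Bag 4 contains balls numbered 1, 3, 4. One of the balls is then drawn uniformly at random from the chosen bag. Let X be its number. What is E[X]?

1793/300

E[X | bag 1] = (9+6+4+1+6)/5 = 26/5.
E[X | bag 2] = (2+11+2)/3 = 5.
E[X | bag 3] = (12+7+6+12)/4 = 37/4.
E[X | bag 4] = (1+3+4)/3 = 8/3.
E[X] = (2/15)·(26/5) + (1/3)·(5) + (1/3)·(37/4) + (1/5)·(8/3) = 1793/300.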